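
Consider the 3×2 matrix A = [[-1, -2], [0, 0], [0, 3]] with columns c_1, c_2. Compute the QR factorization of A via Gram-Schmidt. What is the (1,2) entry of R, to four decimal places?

c_1 = (-1, 0, 0); ‖c_1‖ = 1.0000, so e_1 = (-1.0000, 0.0000, 0.0000).
r_{12} = e_1·c_2 = 2.0000.

r_{12} = 2.0000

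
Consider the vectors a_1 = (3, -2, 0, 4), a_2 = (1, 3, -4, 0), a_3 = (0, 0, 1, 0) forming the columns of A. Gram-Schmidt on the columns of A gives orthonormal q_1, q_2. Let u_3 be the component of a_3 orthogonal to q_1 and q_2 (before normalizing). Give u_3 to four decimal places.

a_1 = (3, -2, 0, 4); ‖a_1‖ = 5.3852, so q_1 = (0.5571, -0.3714, 0.0000, 0.7428).
q_1·a_2 = 0.5571·1 + (-0.3714)·3 + 0.0000·(-4) + 0.7428·0 = -0.5571.
u_2 = a_2 + 0.5571·q_1 = (1.3103, 2.7931, -4.0000, 0.4138).
‖u_2‖ = 5.0685, so q_2 = (0.2585, 0.5511, -0.7892, 0.0816).
q_1·a_3 = 0.5571·0 + (-0.3714)·0 + 0.0000·1 + 0.7428·0 = 0.0000; q_2·a_3 = 0.2585·0 + 0.5511·0 + (-0.7892)·1 + 0.0816·0 = -0.7892.
u_3 = a_3 + 0.0000·q_1 + 0.7892·q_2 = (0.2040, 0.4349, 0.3772, 0.0644).

u_3 = (0.2040, 0.4349, 0.3772, 0.0644)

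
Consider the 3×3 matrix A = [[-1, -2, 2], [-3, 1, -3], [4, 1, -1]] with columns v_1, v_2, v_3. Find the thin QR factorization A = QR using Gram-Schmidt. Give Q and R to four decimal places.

Q = [[-0.1961, -0.7926, -0.5774], [-0.5883, 0.5661, -0.5774], [0.7845, 0.2265, -0.5774]], R = [[5.0990, 0.5883, 0.5883], [0.0000, 2.3778, -3.5101], [0.0000, 0.0000, 1.1547]]

v_1 = (-1, -3, 4); ‖v_1‖ = 5.0990, so q_1 = (-0.1961, -0.5883, 0.7845).
q_1·v_2 = (-0.1961)·(-2) + (-0.5883)·1 + 0.7845·1 = 0.5883.
u_2 = v_2 − 0.5883·q_1 = (-1.8846, 1.3462, 0.5385).
‖u_2‖ = 2.3778, so q_2 = (-0.7926, 0.5661, 0.2265).
q_1·v_3 = (-0.1961)·2 + (-0.5883)·(-3) + 0.7845·(-1) = 0.5883; q_2·v_3 = (-0.7926)·2 + 0.5661·(-3) + 0.2265·(-1) = -3.5101.
u_3 = v_3 − 0.5883·q_1 + 3.5101·q_2 = (-0.6667, -0.6667, -0.6667).
‖u_3‖ = 1.1547, so q_3 = (-0.5774, -0.5774, -0.5774).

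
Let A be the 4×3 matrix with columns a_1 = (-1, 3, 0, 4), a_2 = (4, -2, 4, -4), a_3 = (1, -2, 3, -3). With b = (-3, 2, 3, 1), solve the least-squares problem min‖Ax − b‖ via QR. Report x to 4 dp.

e_1 = a_1/‖a_1‖ = (-1, 3, 0, 4)/5.0990 = (-0.1961, 0.5883, 0.0000, 0.7845).
r_{12} = e_1·a_2 = -5.0990.
u_2 = a_2 + 5.0990·e_1 = (3.0000, 1.0000, 4.0000, 0.0000).
‖u_2‖ = 5.0990, so e_2 = (0.5883, 0.1961, 0.7845, 0.0000).
r_{13} = e_1·a_3 = -3.7262; r_{23} = e_2·a_3 = 2.5495.
u_3 = a_3 + 3.7262·e_1 − 2.5495·e_2 = (-1.2308, -0.3077, 1.0000, -0.0769).
‖u_3‖ = 1.6172, so e_3 = (-0.7610, -0.1903, 0.6183, -0.0476).
Qᵀb = (2.5495, 0.9806, 3.7101).
Back-substitute: x_3 = 3.7101/1.6172 = 2.2941.
x_2 = (0.9806 − 2.5495·2.2941)/5.0990 = -0.9548.
x_1 = (2.5495 + 5.0990·(-0.9548) + 3.7262·2.2941)/5.0990 = 1.2217.

x = (1.2217, -0.9548, 2.2941)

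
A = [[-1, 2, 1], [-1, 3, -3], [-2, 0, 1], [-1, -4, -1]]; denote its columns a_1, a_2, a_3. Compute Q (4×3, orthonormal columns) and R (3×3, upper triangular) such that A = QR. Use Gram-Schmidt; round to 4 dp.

Q = [[-0.3780, 0.3457, 0.3900], [-0.3780, 0.5319, -0.7567], [-0.7559, -0.0532, 0.3696], [-0.3780, -0.7712, -0.3725]], R = [[2.6458, -0.3780, 0.3780], [0.0000, 5.3719, -0.5319], [0.0000, 0.0000, 3.4021]]

e_1 = a_1/‖a_1‖ = (-1, -1, -2, -1)/2.6458 = (-0.3780, -0.3780, -0.7559, -0.3780).
r_{12} = e_1·a_2 = -0.3780.
u_2 = a_2 + 0.3780·e_1 = (1.8571, 2.8571, -0.2857, -4.1429).
‖u_2‖ = 5.3719, so e_2 = (0.3457, 0.5319, -0.0532, -0.7712).
r_{13} = e_1·a_3 = 0.3780; r_{23} = e_2·a_3 = -0.5319.
u_3 = a_3 − 0.3780·e_1 + 0.5319·e_2 = (1.3267, -2.5743, 1.2574, -1.2673).
‖u_3‖ = 3.4021, so e_3 = (0.3900, -0.7567, 0.3696, -0.3725).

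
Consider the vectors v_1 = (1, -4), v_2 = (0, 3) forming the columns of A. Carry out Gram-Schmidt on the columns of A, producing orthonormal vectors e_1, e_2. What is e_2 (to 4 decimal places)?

e_2 = (0.9701, 0.2425)

v_1 = (1, -4); ‖v_1‖ = 4.1231, so e_1 = (0.2425, -0.9701).
e_1·v_2 = 0.2425·0 + (-0.9701)·3 = -2.9104.
u_2 = v_2 + 2.9104·e_1 = (0.7059, 0.1765).
‖u_2‖ = 0.7276, so e_2 = (0.9701, 0.2425).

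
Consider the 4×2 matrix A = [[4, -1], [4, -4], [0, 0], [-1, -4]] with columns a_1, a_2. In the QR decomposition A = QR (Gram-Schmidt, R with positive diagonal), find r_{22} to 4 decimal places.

r_{22} = 5.0242

a_1 = (4, 4, 0, -1); ‖a_1‖ = 5.7446, so q_1 = (0.6963, 0.6963, 0.0000, -0.1741).
q_1·a_2 = 0.6963·(-1) + 0.6963·(-4) + 0.0000·0 + (-0.1741)·(-4) = -2.7852.
u_2 = a_2 + 2.7852·q_1 = (0.9394, -2.0606, 0.0000, -4.4848).
r_{22} = ‖u_2‖ = 5.0242.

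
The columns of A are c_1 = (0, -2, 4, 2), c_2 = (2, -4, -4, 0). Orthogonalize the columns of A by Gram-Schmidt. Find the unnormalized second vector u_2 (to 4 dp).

e_1 = c_1/‖c_1‖ = (0, -2, 4, 2)/4.8990 = (0.0000, -0.4082, 0.8165, 0.4082).
r_{12} = e_1·c_2 = -1.6330.
u_2 = c_2 + 1.6330·e_1 = (2.0000, -4.6667, -2.6667, 0.6667).

u_2 = (2.0000, -4.6667, -2.6667, 0.6667)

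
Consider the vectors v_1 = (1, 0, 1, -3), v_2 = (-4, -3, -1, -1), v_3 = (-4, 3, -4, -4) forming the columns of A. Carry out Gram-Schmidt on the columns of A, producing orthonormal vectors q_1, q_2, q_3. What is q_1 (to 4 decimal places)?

q_1 = (0.3015, 0.0000, 0.3015, -0.9045)

q_1 = v_1/‖v_1‖ = (1, 0, 1, -3)/3.3166 = (0.3015, 0.0000, 0.3015, -0.9045).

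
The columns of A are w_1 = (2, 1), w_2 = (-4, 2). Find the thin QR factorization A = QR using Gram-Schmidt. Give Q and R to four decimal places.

Q = [[0.8944, -0.4472], [0.4472, 0.8944]], R = [[2.2361, -2.6833], [0.0000, 3.5777]]

e_1 = w_1/‖w_1‖ = (2, 1)/2.2361 = (0.8944, 0.4472).
r_{12} = e_1·w_2 = -2.6833.
u_2 = w_2 + 2.6833·e_1 = (-1.6000, 3.2000).
‖u_2‖ = 3.5777, so e_2 = (-0.4472, 0.8944).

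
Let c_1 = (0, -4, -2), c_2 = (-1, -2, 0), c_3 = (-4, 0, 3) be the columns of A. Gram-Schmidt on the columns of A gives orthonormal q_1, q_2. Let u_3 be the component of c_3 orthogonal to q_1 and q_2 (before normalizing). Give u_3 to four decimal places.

u_3 = (-0.4444, 0.2222, -0.4444)

c_1 = (0, -4, -2); ‖c_1‖ = 4.4721, so q_1 = (0.0000, -0.8944, -0.4472).
q_1·c_2 = 0.0000·(-1) + (-0.8944)·(-2) + (-0.4472)·0 = 1.7889.
u_2 = c_2 − 1.7889·q_1 = (-1.0000, -0.4000, 0.8000).
‖u_2‖ = 1.3416, so q_2 = (-0.7454, -0.2981, 0.5963).
q_1·c_3 = 0.0000·(-4) + (-0.8944)·0 + (-0.4472)·3 = -1.3416; q_2·c_3 = (-0.7454)·(-4) + (-0.2981)·0 + 0.5963·3 = 4.7703.
u_3 = c_3 + 1.3416·q_1 − 4.7703·q_2 = (-0.4444, 0.2222, -0.4444).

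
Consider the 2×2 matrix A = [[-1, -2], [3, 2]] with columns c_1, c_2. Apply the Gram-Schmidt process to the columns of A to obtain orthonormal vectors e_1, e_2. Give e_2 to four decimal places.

e_2 = (-0.9487, -0.3162)

c_1 = (-1, 3); ‖c_1‖ = 3.1623, so e_1 = (-0.3162, 0.9487).
e_1·c_2 = (-0.3162)·(-2) + 0.9487·2 = 2.5298.
u_2 = c_2 − 2.5298·e_1 = (-1.2000, -0.4000).
‖u_2‖ = 1.2649, so e_2 = (-0.9487, -0.3162).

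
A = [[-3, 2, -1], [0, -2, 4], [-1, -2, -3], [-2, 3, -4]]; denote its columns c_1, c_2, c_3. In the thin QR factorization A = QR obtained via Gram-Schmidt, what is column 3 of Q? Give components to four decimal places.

q_1 = c_1/‖c_1‖ = (-3, 0, -1, -2)/3.7417 = (-0.8018, 0.0000, -0.2673, -0.5345).
r_{12} = q_1·c_2 = -2.6726.
u_2 = c_2 + 2.6726·q_1 = (-0.1429, -2.0000, -2.7143, 1.5714).
‖u_2‖ = 3.7225, so q_2 = (-0.0384, -0.5373, -0.7292, 0.4221).
r_{13} = q_1·c_3 = 3.7417; r_{23} = q_2·c_3 = -1.6118.
u_3 = c_3 − 3.7417·q_1 + 1.6118·q_2 = (1.9381, 3.1340, -3.1753, -1.3196).
‖u_3‖ = 5.0400, so q_3 = (0.3845, 0.6218, -0.6300, -0.2618).

q_3 = (0.3845, 0.6218, -0.6300, -0.2618)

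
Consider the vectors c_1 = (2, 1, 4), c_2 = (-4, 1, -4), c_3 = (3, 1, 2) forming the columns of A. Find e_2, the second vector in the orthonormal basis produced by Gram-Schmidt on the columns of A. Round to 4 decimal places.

c_1 = (2, 1, 4); ‖c_1‖ = 4.5826, so e_1 = (0.4364, 0.2182, 0.8729).
e_1·c_2 = 0.4364·(-4) + 0.2182·1 + 0.8729·(-4) = -5.0190.
u_2 = c_2 + 5.0190·e_1 = (-1.8095, 2.0952, 0.3810).
‖u_2‖ = 2.7946, so e_2 = (-0.6475, 0.7498, 0.1363).

e_2 = (-0.6475, 0.7498, 0.1363)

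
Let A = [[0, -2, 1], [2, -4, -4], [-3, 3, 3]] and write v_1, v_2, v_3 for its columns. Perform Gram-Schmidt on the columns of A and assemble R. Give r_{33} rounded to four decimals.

r_{33} = 1.9188

v_1 = (0, 2, -3); ‖v_1‖ = 3.6056, so e_1 = (0.0000, 0.5547, -0.8321).
e_1·v_2 = 0.0000·(-2) + 0.5547·(-4) + (-0.8321)·3 = -4.7150.
u_2 = v_2 + 4.7150·e_1 = (-2.0000, -1.3846, -0.9231).
‖u_2‖ = 2.6018, so e_2 = (-0.7687, -0.5322, -0.3548).
e_1·v_3 = 0.0000·1 + 0.5547·(-4) + (-0.8321)·3 = -4.7150; e_2·v_3 = (-0.7687)·1 + (-0.5322)·(-4) + (-0.3548)·3 = 0.2957.
u_3 = v_3 + 4.7150·e_1 − 0.2957·e_2 = (1.2273, -1.2273, -0.8182).
r_{33} = ‖u_3‖ = 1.9188.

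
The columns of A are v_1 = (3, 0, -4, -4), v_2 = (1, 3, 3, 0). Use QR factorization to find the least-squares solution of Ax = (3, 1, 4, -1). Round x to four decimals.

x = (0.1504, 1.0186)

v_1 = (3, 0, -4, -4); ‖v_1‖ = 6.4031, so q_1 = (0.4685, 0.0000, -0.6247, -0.6247).
q_1·v_2 = 0.4685·1 + 0.0000·3 + (-0.6247)·3 + (-0.6247)·0 = -1.4056.
u_2 = v_2 + 1.4056·q_1 = (1.6585, 3.0000, 2.1220, -0.8780).
‖u_2‖ = 4.1261, so q_2 = (0.4020, 0.7271, 0.5143, -0.2128).
Qᵀb = (-0.4685, 4.2029).
Back-substitute: x_2 = 4.2029/4.1261 = 1.0186.
x_1 = (-0.4685 + 1.4056·1.0186)/6.4031 = 0.1504.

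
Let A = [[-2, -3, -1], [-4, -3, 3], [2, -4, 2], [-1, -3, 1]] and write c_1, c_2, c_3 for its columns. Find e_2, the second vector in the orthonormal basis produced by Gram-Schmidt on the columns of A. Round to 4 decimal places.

e_1 = c_1/‖c_1‖ = (-2, -4, 2, -1)/5.0000 = (-0.4000, -0.8000, 0.4000, -0.2000).
r_{12} = e_1·c_2 = 2.6000.
u_2 = c_2 − 2.6000·e_1 = (-1.9600, -0.9200, -5.0400, -2.4800).
‖u_2‖ = 6.0200, so e_2 = (-0.3256, -0.1528, -0.8372, -0.4120).

e_2 = (-0.3256, -0.1528, -0.8372, -0.4120)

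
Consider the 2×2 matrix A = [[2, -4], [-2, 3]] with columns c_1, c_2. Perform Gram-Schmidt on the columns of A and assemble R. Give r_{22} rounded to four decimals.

c_1 = (2, -2); ‖c_1‖ = 2.8284, so e_1 = (0.7071, -0.7071).
e_1·c_2 = 0.7071·(-4) + (-0.7071)·3 = -4.9497.
u_2 = c_2 + 4.9497·e_1 = (-0.5000, -0.5000).
r_{22} = ‖u_2‖ = 0.7071.

r_{22} = 0.7071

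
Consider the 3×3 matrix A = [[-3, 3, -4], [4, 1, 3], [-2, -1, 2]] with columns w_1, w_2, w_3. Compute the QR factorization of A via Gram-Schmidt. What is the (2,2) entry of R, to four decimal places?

q_1 = w_1/‖w_1‖ = (-3, 4, -2)/5.3852 = (-0.5571, 0.7428, -0.3714).
r_{12} = q_1·w_2 = -0.5571.
u_2 = w_2 + 0.5571·q_1 = (2.6897, 1.4138, -1.2069).
r_{22} = ‖u_2‖ = 3.2695.

r_{22} = 3.2695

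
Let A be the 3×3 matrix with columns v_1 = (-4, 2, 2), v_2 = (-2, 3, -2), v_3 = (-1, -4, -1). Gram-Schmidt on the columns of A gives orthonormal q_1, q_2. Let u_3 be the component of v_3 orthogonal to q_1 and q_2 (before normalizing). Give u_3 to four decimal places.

q_1 = v_1/‖v_1‖ = (-4, 2, 2)/4.8990 = (-0.8165, 0.4082, 0.4082).
r_{12} = q_1·v_2 = 2.0412.
u_2 = v_2 − 2.0412·q_1 = (-0.3333, 2.1667, -2.8333).
‖u_2‖ = 3.5824, so q_2 = (-0.0930, 0.6048, -0.7909).
r_{13} = q_1·v_3 = -1.2247; r_{23} = q_2·v_3 = -1.5353.
u_3 = v_3 + 1.2247·q_1 + 1.5353·q_2 = (-2.1429, -2.5714, -1.7143).

u_3 = (-2.1429, -2.5714, -1.7143)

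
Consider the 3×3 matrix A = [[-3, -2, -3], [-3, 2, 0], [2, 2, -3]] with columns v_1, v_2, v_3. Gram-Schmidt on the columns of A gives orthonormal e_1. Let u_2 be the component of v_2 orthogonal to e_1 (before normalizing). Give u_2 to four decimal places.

v_1 = (-3, -3, 2); ‖v_1‖ = 4.6904, so e_1 = (-0.6396, -0.6396, 0.4264).
e_1·v_2 = (-0.6396)·(-2) + (-0.6396)·2 + 0.4264·2 = 0.8528.
u_2 = v_2 − 0.8528·e_1 = (-1.4545, 2.5455, 1.6364).

u_2 = (-1.4545, 2.5455, 1.6364)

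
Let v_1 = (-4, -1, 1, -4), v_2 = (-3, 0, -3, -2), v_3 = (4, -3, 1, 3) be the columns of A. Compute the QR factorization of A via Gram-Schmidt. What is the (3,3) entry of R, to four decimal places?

r_{33} = 3.4726

v_1 = (-4, -1, 1, -4); ‖v_1‖ = 5.8310, so e_1 = (-0.6860, -0.1715, 0.1715, -0.6860).
e_1·v_2 = (-0.6860)·(-3) + (-0.1715)·0 + 0.1715·(-3) + (-0.6860)·(-2) = 2.9155.
u_2 = v_2 − 2.9155·e_1 = (-1.0000, 0.5000, -3.5000, 0.0000).
‖u_2‖ = 3.6742, so e_2 = (-0.2722, 0.1361, -0.9526, 0.0000).
e_1·v_3 = (-0.6860)·4 + (-0.1715)·(-3) + 0.1715·1 + (-0.6860)·3 = -4.1160; e_2·v_3 = (-0.2722)·4 + 0.1361·(-3) + (-0.9526)·1 + (0.0000)·3 = -2.4495.
u_3 = v_3 + 4.1160·e_1 + 2.4495·e_2 = (0.5098, -3.3725, -0.6275, 0.1765).
r_{33} = ‖u_3‖ = 3.4726.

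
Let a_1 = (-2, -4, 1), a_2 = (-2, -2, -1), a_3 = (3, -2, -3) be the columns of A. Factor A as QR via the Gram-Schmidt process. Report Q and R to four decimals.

e_1 = a_1/‖a_1‖ = (-2, -4, 1)/4.5826 = (-0.4364, -0.8729, 0.2182).
r_{12} = e_1·a_2 = 2.4004.
u_2 = a_2 − 2.4004·e_1 = (-0.9524, 0.0952, -1.5238).
‖u_2‖ = 1.7995, so e_2 = (-0.5293, 0.0529, -0.8468).
r_{13} = e_1·a_3 = -0.2182; r_{23} = e_2·a_3 = 0.8468.
u_3 = a_3 + 0.2182·e_1 − 0.8468·e_2 = (3.3529, -2.2353, -2.2353).
‖u_3‖ = 4.6082, so e_3 = (0.7276, -0.4851, -0.4851).

Q = [[-0.4364, -0.5293, 0.7276], [-0.8729, 0.0529, -0.4851], [0.2182, -0.8468, -0.4851]], R = [[4.5826, 2.4004, -0.2182], [0.0000, 1.7995, 0.8468], [0.0000, 0.0000, 4.6082]]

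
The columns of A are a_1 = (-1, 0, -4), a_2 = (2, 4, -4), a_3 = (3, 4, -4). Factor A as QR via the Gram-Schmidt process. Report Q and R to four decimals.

Q = [[-0.2425, 0.5708, 0.7845], [0.0000, 0.8086, -0.5883], [-0.9701, -0.1427, -0.1961]], R = [[4.1231, 3.3955, 3.1530], [0.0000, 4.9468, 5.5176], [0.0000, 0.0000, 0.7845]]

a_1 = (-1, 0, -4); ‖a_1‖ = 4.1231, so q_1 = (-0.2425, 0.0000, -0.9701).
q_1·a_2 = (-0.2425)·2 + 0.0000·4 + (-0.9701)·(-4) = 3.3955.
u_2 = a_2 − 3.3955·q_1 = (2.8235, 4.0000, -0.7059).
‖u_2‖ = 4.9468, so q_2 = (0.5708, 0.8086, -0.1427).
q_1·a_3 = (-0.2425)·3 + 0.0000·4 + (-0.9701)·(-4) = 3.1530; q_2·a_3 = 0.5708·3 + 0.8086·4 + (-0.1427)·(-4) = 5.5176.
u_3 = a_3 − 3.1530·q_1 − 5.5176·q_2 = (0.6154, -0.4615, -0.1538).
‖u_3‖ = 0.7845, so q_3 = (0.7845, -0.5883, -0.1961).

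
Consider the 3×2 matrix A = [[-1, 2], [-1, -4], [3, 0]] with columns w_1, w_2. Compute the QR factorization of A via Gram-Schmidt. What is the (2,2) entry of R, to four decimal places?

w_1 = (-1, -1, 3); ‖w_1‖ = 3.3166, so q_1 = (-0.3015, -0.3015, 0.9045).
q_1·w_2 = (-0.3015)·2 + (-0.3015)·(-4) + 0.9045·0 = 0.6030.
u_2 = w_2 − 0.6030·q_1 = (2.1818, -3.8182, -0.5455).
r_{22} = ‖u_2‖ = 4.4313.

r_{22} = 4.4313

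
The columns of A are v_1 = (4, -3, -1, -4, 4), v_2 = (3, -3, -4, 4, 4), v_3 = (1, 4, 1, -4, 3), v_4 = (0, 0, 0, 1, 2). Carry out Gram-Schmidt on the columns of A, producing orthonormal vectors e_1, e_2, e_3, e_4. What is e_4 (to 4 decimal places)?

e_1 = v_1/‖v_1‖ = (4, -3, -1, -4, 4)/7.6158 = (0.5252, -0.3939, -0.1313, -0.5252, 0.5252).
r_{12} = e_1·v_2 = 3.2827.
u_2 = v_2 − 3.2827·e_1 = (1.2759, -1.7069, -3.5690, 5.7241, 2.2759).
‖u_2‖ = 7.4313, so e_2 = (0.1717, -0.2297, -0.4803, 0.7703, 0.3063).
r_{13} = e_1·v_3 = 2.4948; r_{23} = e_2·v_3 = -3.3897.
u_3 = v_3 − 2.4948·e_1 + 3.3897·e_2 = (0.2716, 4.2042, -0.3003, -0.0787, 2.7278).
‖u_3‖ = 5.0285, so e_3 = (0.0540, 0.8361, -0.0597, -0.0156, 0.5425).
r_{14} = e_1·v_4 = 0.5252; r_{24} = e_2·v_4 = 1.3828; r_{34} = e_3·v_4 = 1.0693.
u_4 = v_4 − 0.5252·e_1 − 1.3828·e_2 − 1.0693·e_3 = (-0.5710, -0.3695, 0.7969, 0.2275, 0.7206).
‖u_4‖ = 1.2918, so e_4 = (-0.4420, -0.2860, 0.6169, 0.1761, 0.5578).

e_4 = (-0.4420, -0.2860, 0.6169, 0.1761, 0.5578)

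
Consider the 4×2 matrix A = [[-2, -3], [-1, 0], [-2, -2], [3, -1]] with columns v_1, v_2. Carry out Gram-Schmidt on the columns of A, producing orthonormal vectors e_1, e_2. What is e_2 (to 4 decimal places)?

e_1 = v_1/‖v_1‖ = (-2, -1, -2, 3)/4.2426 = (-0.4714, -0.2357, -0.4714, 0.7071).
r_{12} = e_1·v_2 = 1.6499.
u_2 = v_2 − 1.6499·e_1 = (-2.2222, 0.3889, -1.2222, -2.1667).
‖u_2‖ = 3.3582, so e_2 = (-0.6617, 0.1158, -0.3639, -0.6452).

e_2 = (-0.6617, 0.1158, -0.3639, -0.6452)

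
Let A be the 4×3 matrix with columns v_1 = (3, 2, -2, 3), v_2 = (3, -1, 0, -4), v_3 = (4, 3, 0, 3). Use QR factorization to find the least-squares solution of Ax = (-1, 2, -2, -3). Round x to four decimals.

x = (0.5144, 0.3003, -0.5879)

v_1 = (3, 2, -2, 3); ‖v_1‖ = 5.0990, so q_1 = (0.5883, 0.3922, -0.3922, 0.5883).
q_1·v_2 = 0.5883·3 + 0.3922·(-1) + (-0.3922)·0 + 0.5883·(-4) = -0.9806.
u_2 = v_2 + 0.9806·q_1 = (3.5769, -0.6154, -0.3846, -3.4231).
‖u_2‖ = 5.0038, so q_2 = (0.7148, -0.1230, -0.0769, -0.6841).
q_1·v_3 = 0.5883·4 + 0.3922·3 + (-0.3922)·0 + 0.5883·3 = 5.2951; q_2·v_3 = 0.7148·4 + (-0.1230)·3 + (-0.0769)·0 + (-0.6841)·3 = 0.4381.
u_3 = v_3 − 5.2951·q_1 − 0.4381·q_2 = (0.5714, 0.9770, 2.1106, 0.1843).
‖u_3‖ = 2.4020, so q_3 = (0.2379, 0.4067, 0.8787, 0.0767).
Qᵀb = (-0.7845, 1.2452, -1.4120).
Back-substitute: x_3 = -1.4120/2.4020 = -0.5879.
x_2 = (1.2452 − 0.4381·(-0.5879))/5.0038 = 0.3003.
x_1 = (-0.7845 + 0.9806·0.3003 − 5.2951·(-0.5879))/5.0990 = 0.5144.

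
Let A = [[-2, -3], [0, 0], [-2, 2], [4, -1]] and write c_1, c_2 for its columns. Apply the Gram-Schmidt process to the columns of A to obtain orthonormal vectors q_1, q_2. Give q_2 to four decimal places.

q_2 = (-0.8514, 0.0000, 0.4929, -0.1792)

q_1 = c_1/‖c_1‖ = (-2, 0, -2, 4)/4.8990 = (-0.4082, 0.0000, -0.4082, 0.8165).
r_{12} = q_1·c_2 = -0.4082.
u_2 = c_2 + 0.4082·q_1 = (-3.1667, 0.0000, 1.8333, -0.6667).
‖u_2‖ = 3.7193, so q_2 = (-0.8514, 0.0000, 0.4929, -0.1792).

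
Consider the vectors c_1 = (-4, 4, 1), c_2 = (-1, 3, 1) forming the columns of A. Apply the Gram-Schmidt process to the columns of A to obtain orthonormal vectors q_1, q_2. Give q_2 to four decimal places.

c_1 = (-4, 4, 1); ‖c_1‖ = 5.7446, so q_1 = (-0.6963, 0.6963, 0.1741).
q_1·c_2 = (-0.6963)·(-1) + 0.6963·3 + 0.1741·1 = 2.9593.
u_2 = c_2 − 2.9593·q_1 = (1.0606, 0.9394, 0.4848).
‖u_2‖ = 1.4975, so q_2 = (0.7083, 0.6273, 0.3238).

q_2 = (0.7083, 0.6273, 0.3238)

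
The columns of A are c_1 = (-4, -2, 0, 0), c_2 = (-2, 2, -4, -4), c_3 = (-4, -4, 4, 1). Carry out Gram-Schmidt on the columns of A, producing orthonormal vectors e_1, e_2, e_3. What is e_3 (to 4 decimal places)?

c_1 = (-4, -2, 0, 0); ‖c_1‖ = 4.4721, so e_1 = (-0.8944, -0.4472, 0.0000, 0.0000).
e_1·c_2 = (-0.8944)·(-2) + (-0.4472)·2 + 0.0000·(-4) + 0.0000·(-4) = 0.8944.
u_2 = c_2 − 0.8944·e_1 = (-1.2000, 2.4000, -4.0000, -4.0000).
‖u_2‖ = 6.2610, so e_2 = (-0.1917, 0.3833, -0.6389, -0.6389).
e_1·c_3 = (-0.8944)·(-4) + (-0.4472)·(-4) + 0.0000·4 + 0.0000·1 = 5.3666; e_2·c_3 = (-0.1917)·(-4) + 0.3833·(-4) + (-0.6389)·4 + (-0.6389)·1 = -3.9610.
u_3 = c_3 − 5.3666·e_1 + 3.9610·e_2 = (0.0408, -0.0816, 1.4694, -1.5306).
‖u_3‖ = 2.1237, so e_3 = (0.0192, -0.0384, 0.6919, -0.7207).

e_3 = (0.0192, -0.0384, 0.6919, -0.7207)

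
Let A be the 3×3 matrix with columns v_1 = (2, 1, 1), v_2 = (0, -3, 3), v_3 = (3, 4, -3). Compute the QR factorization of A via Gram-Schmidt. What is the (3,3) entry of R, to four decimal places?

r_{33} = 1.1547

v_1 = (2, 1, 1); ‖v_1‖ = 2.4495, so e_1 = (0.8165, 0.4082, 0.4082).
e_1·v_2 = 0.8165·0 + 0.4082·(-3) + 0.4082·3 = 0.0000.
u_2 = v_2 − 0.0000·e_1 = (0.0000, -3.0000, 3.0000).
‖u_2‖ = 4.2426, so e_2 = (0.0000, -0.7071, 0.7071).
e_1·v_3 = 0.8165·3 + 0.4082·4 + 0.4082·(-3) = 2.8577; e_2·v_3 = (0.0000)·3 + (-0.7071)·4 + 0.7071·(-3) = -4.9497.
u_3 = v_3 − 2.8577·e_1 + 4.9497·e_2 = (0.6667, -0.6667, -0.6667).
r_{33} = ‖u_3‖ = 1.1547.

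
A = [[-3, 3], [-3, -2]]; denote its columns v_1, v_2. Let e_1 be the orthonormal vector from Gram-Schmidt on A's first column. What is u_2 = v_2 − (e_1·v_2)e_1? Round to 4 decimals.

v_1 = (-3, -3); ‖v_1‖ = 4.2426, so e_1 = (-0.7071, -0.7071).
e_1·v_2 = (-0.7071)·3 + (-0.7071)·(-2) = -0.7071.
u_2 = v_2 + 0.7071·e_1 = (2.5000, -2.5000).

u_2 = (2.5000, -2.5000)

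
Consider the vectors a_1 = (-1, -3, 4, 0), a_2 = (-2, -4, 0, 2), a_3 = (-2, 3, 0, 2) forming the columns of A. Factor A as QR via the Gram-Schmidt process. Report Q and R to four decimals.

a_1 = (-1, -3, 4, 0); ‖a_1‖ = 5.0990, so e_1 = (-0.1961, -0.5883, 0.7845, 0.0000).
e_1·a_2 = (-0.1961)·(-2) + (-0.5883)·(-4) + 0.7845·0 + 0.0000·2 = 2.7456.
u_2 = a_2 − 2.7456·e_1 = (-1.4615, -2.3846, -2.1538, 2.0000).
‖u_2‖ = 4.0573, so e_2 = (-0.3602, -0.5877, -0.5309, 0.4929).
e_1·a_3 = (-0.1961)·(-2) + (-0.5883)·3 + 0.7845·0 + 0.0000·2 = -1.3728; e_2·a_3 = (-0.3602)·(-2) + (-0.5877)·3 + (-0.5309)·0 + 0.4929·2 = -0.0569.
u_3 = a_3 + 1.3728·e_1 + 0.0569·e_2 = (-2.2897, 2.1589, 1.0467, 2.0280).
‖u_3‖ = 3.8874, so e_3 = (-0.5890, 0.5553, 0.2693, 0.5217).

Q = [[-0.1961, -0.3602, -0.5890], [-0.5883, -0.5877, 0.5553], [0.7845, -0.5309, 0.2693], [0.0000, 0.4929, 0.5217]], R = [[5.0990, 2.7456, -1.3728], [0.0000, 4.0573, -0.0569], [0.0000, 0.0000, 3.8874]]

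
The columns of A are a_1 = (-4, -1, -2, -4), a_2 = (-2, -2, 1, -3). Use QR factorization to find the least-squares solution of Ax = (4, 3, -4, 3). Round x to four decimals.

a_1 = (-4, -1, -2, -4); ‖a_1‖ = 6.0828, so q_1 = (-0.6576, -0.1644, -0.3288, -0.6576).
q_1·a_2 = (-0.6576)·(-2) + (-0.1644)·(-2) + (-0.3288)·1 + (-0.6576)·(-3) = 3.2880.
u_2 = a_2 − 3.2880·q_1 = (0.1622, -1.4595, 2.0811, -0.8378).
‖u_2‖ = 2.6813, so q_2 = (0.0605, -0.5443, 0.7762, -0.3125).
Qᵀb = (-3.7812, -5.4331).
Back-substitute: x_2 = -5.4331/2.6813 = -2.0263.
x_1 = (-3.7812 − 3.2880·(-2.0263))/6.0828 = 0.4737.

x = (0.4737, -2.0263)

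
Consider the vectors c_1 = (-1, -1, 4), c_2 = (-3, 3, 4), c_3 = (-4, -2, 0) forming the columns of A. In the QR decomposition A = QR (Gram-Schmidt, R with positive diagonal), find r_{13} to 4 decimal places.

r_{13} = 1.4142

q_1 = c_1/‖c_1‖ = (-1, -1, 4)/4.2426 = (-0.2357, -0.2357, 0.9428).
r_{13} = q_1·c_3 = 1.4142.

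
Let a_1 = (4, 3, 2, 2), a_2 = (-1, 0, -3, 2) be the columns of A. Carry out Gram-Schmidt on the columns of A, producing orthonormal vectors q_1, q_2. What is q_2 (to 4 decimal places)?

a_1 = (4, 3, 2, 2); ‖a_1‖ = 5.7446, so q_1 = (0.6963, 0.5222, 0.3482, 0.3482).
q_1·a_2 = 0.6963·(-1) + 0.5222·0 + 0.3482·(-3) + 0.3482·2 = -1.0445.
u_2 = a_2 + 1.0445·q_1 = (-0.2727, 0.5455, -2.6364, 2.3636).
‖u_2‖ = 3.5929, so q_2 = (-0.0759, 0.1518, -0.7338, 0.6579).

q_2 = (-0.0759, 0.1518, -0.7338, 0.6579)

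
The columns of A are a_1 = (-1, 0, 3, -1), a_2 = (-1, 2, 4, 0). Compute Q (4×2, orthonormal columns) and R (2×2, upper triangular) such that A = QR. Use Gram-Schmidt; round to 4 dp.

Q = [[-0.3015, 0.0766], [0.0000, 0.8424], [0.9045, 0.1915], [-0.3015, 0.4978]], R = [[3.3166, 3.9196], [0.0000, 2.3741]]

q_1 = a_1/‖a_1‖ = (-1, 0, 3, -1)/3.3166 = (-0.3015, 0.0000, 0.9045, -0.3015).
r_{12} = q_1·a_2 = 3.9196.
u_2 = a_2 − 3.9196·q_1 = (0.1818, 2.0000, 0.4545, 1.1818).
‖u_2‖ = 2.3741, so q_2 = (0.0766, 0.8424, 0.1915, 0.4978).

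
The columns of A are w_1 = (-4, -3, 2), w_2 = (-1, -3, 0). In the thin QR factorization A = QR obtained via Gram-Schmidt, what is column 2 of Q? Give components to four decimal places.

w_1 = (-4, -3, 2); ‖w_1‖ = 5.3852, so e_1 = (-0.7428, -0.5571, 0.3714).
e_1·w_2 = (-0.7428)·(-1) + (-0.5571)·(-3) + 0.3714·0 = 2.4140.
u_2 = w_2 − 2.4140·e_1 = (0.7931, -1.6552, -0.8966).
‖u_2‖ = 2.0426, so e_2 = (0.3883, -0.8103, -0.4389).

e_2 = (0.3883, -0.8103, -0.4389)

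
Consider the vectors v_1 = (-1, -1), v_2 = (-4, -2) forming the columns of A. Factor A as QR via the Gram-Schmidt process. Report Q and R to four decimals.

Q = [[-0.7071, -0.7071], [-0.7071, 0.7071]], R = [[1.4142, 4.2426], [0.0000, 1.4142]]

v_1 = (-1, -1); ‖v_1‖ = 1.4142, so q_1 = (-0.7071, -0.7071).
q_1·v_2 = (-0.7071)·(-4) + (-0.7071)·(-2) = 4.2426.
u_2 = v_2 − 4.2426·q_1 = (-1.0000, 1.0000).
‖u_2‖ = 1.4142, so q_2 = (-0.7071, 0.7071).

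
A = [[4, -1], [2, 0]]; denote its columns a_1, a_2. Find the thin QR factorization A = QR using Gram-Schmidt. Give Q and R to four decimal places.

q_1 = a_1/‖a_1‖ = (4, 2)/4.4721 = (0.8944, 0.4472).
r_{12} = q_1·a_2 = -0.8944.
u_2 = a_2 + 0.8944·q_1 = (-0.2000, 0.4000).
‖u_2‖ = 0.4472, so q_2 = (-0.4472, 0.8944).

Q = [[0.8944, -0.4472], [0.4472, 0.8944]], R = [[4.4721, -0.8944], [0.0000, 0.4472]]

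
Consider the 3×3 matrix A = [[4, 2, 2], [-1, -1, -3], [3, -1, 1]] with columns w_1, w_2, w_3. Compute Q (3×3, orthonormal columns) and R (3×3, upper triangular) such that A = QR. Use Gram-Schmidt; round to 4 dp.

Q = [[0.7845, 0.5013, -0.3651], [-0.1961, -0.3581, -0.9129], [0.5883, -0.7877, 0.1826]], R = [[5.0990, 1.1767, 2.7456], [0.0000, 2.1483, 1.2890], [0.0000, 0.0000, 2.1909]]

w_1 = (4, -1, 3); ‖w_1‖ = 5.0990, so e_1 = (0.7845, -0.1961, 0.5883).
e_1·w_2 = 0.7845·2 + (-0.1961)·(-1) + 0.5883·(-1) = 1.1767.
u_2 = w_2 − 1.1767·e_1 = (1.0769, -0.7692, -1.6923).
‖u_2‖ = 2.1483, so e_2 = (0.5013, -0.3581, -0.7877).
e_1·w_3 = 0.7845·2 + (-0.1961)·(-3) + 0.5883·1 = 2.7456; e_2·w_3 = 0.5013·2 + (-0.3581)·(-3) + (-0.7877)·1 = 1.2890.
u_3 = w_3 − 2.7456·e_1 − 1.2890·e_2 = (-0.8000, -2.0000, 0.4000).
‖u_3‖ = 2.1909, so e_3 = (-0.3651, -0.9129, 0.1826).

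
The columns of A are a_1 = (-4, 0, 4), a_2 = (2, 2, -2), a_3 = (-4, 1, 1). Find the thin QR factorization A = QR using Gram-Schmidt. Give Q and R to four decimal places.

Q = [[-0.7071, 0.0000, -0.7071], [0.0000, 1.0000, 0.0000], [0.7071, 0.0000, -0.7071]], R = [[5.6569, -2.8284, 3.5355], [0.0000, 2.0000, 1.0000], [0.0000, 0.0000, 2.1213]]

a_1 = (-4, 0, 4); ‖a_1‖ = 5.6569, so e_1 = (-0.7071, 0.0000, 0.7071).
e_1·a_2 = (-0.7071)·2 + 0.0000·2 + 0.7071·(-2) = -2.8284.
u_2 = a_2 + 2.8284·e_1 = (0.0000, 2.0000, 0.0000).
‖u_2‖ = 2.0000, so e_2 = (0.0000, 1.0000, 0.0000).
e_1·a_3 = (-0.7071)·(-4) + 0.0000·1 + 0.7071·1 = 3.5355; e_2·a_3 = 0.0000·(-4) + 1.0000·1 + (0.0000)·1 = 1.0000.
u_3 = a_3 − 3.5355·e_1 − 1.0000·e_2 = (-1.5000, 0.0000, -1.5000).
‖u_3‖ = 2.1213, so e_3 = (-0.7071, 0.0000, -0.7071).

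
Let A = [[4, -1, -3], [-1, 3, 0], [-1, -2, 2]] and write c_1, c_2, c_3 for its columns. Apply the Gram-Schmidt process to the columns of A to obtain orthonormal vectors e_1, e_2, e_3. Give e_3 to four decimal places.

c_1 = (4, -1, -1); ‖c_1‖ = 4.2426, so e_1 = (0.9428, -0.2357, -0.2357).
e_1·c_2 = 0.9428·(-1) + (-0.2357)·3 + (-0.2357)·(-2) = -1.1785.
u_2 = c_2 + 1.1785·e_1 = (0.1111, 2.7222, -2.2778).
‖u_2‖ = 3.5512, so e_2 = (0.0313, 0.7666, -0.6414).
e_1·c_3 = 0.9428·(-3) + (-0.2357)·0 + (-0.2357)·2 = -3.2998; e_2·c_3 = 0.0313·(-3) + 0.7666·0 + (-0.6414)·2 = -1.3767.
u_3 = c_3 + 3.2998·e_1 + 1.3767·e_2 = (0.1542, 0.2775, 0.3392).
‖u_3‖ = 0.4646, so e_3 = (0.3319, 0.5974, 0.7301).

e_3 = (0.3319, 0.5974, 0.7301)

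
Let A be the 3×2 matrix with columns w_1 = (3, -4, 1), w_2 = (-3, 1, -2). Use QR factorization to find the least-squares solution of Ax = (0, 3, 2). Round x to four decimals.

x = (-1.1151, -1.2662)

w_1 = (3, -4, 1); ‖w_1‖ = 5.0990, so q_1 = (0.5883, -0.7845, 0.1961).
q_1·w_2 = 0.5883·(-3) + (-0.7845)·1 + 0.1961·(-2) = -2.9417.
u_2 = w_2 + 2.9417·q_1 = (-1.2692, -1.3077, -1.4231).
‖u_2‖ = 2.3122, so q_2 = (-0.5489, -0.5656, -0.6155).
Qᵀb = (-1.9612, -2.9276).
Back-substitute: x_2 = -2.9276/2.3122 = -1.2662.
x_1 = (-1.9612 + 2.9417·(-1.2662))/5.0990 = -1.1151.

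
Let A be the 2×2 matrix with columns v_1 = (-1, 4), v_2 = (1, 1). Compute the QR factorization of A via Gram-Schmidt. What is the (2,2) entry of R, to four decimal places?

v_1 = (-1, 4); ‖v_1‖ = 4.1231, so e_1 = (-0.2425, 0.9701).
e_1·v_2 = (-0.2425)·1 + 0.9701·1 = 0.7276.
u_2 = v_2 − 0.7276·e_1 = (1.1765, 0.2941).
r_{22} = ‖u_2‖ = 1.2127.

r_{22} = 1.2127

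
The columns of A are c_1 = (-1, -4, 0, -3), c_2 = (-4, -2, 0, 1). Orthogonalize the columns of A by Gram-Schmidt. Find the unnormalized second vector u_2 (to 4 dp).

u_2 = (-3.6538, -0.6154, 0.0000, 2.0385)

q_1 = c_1/‖c_1‖ = (-1, -4, 0, -3)/5.0990 = (-0.1961, -0.7845, 0.0000, -0.5883).
r_{12} = q_1·c_2 = 1.7650.
u_2 = c_2 − 1.7650·q_1 = (-3.6538, -0.6154, 0.0000, 2.0385).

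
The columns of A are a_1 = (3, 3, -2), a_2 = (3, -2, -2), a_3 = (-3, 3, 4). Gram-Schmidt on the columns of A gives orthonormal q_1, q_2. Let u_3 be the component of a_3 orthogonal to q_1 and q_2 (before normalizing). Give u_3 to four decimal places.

a_1 = (3, 3, -2); ‖a_1‖ = 4.6904, so q_1 = (0.6396, 0.6396, -0.4264).
q_1·a_2 = 0.6396·3 + 0.6396·(-2) + (-0.4264)·(-2) = 1.4924.
u_2 = a_2 − 1.4924·q_1 = (2.0455, -2.9545, -1.3636).
‖u_2‖ = 3.8435, so q_2 = (0.5322, -0.7687, -0.3548).
q_1·a_3 = 0.6396·(-3) + 0.6396·3 + (-0.4264)·4 = -1.7056; q_2·a_3 = 0.5322·(-3) + (-0.7687)·3 + (-0.3548)·4 = -5.3218.
u_3 = a_3 + 1.7056·q_1 + 5.3218·q_2 = (0.9231, 0.0000, 1.3846).

u_3 = (0.9231, 0.0000, 1.3846)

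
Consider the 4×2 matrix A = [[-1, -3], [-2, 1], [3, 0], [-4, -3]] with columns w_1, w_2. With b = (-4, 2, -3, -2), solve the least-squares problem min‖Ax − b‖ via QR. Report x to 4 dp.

e_1 = w_1/‖w_1‖ = (-1, -2, 3, -4)/5.4772 = (-0.1826, -0.3651, 0.5477, -0.7303).
r_{12} = e_1·w_2 = 2.3735.
u_2 = w_2 − 2.3735·e_1 = (-2.5667, 1.8667, -1.3000, -1.2667).
‖u_2‖ = 3.6560, so e_2 = (-0.7020, 0.5106, -0.3556, -0.3465).
Qᵀb = (-0.1826, 5.5889).
Back-substitute: x_2 = 5.5889/3.6560 = 1.5287.
x_1 = (-0.1826 − 2.3735·1.5287)/5.4772 = -0.6958.

x = (-0.6958, 1.5287)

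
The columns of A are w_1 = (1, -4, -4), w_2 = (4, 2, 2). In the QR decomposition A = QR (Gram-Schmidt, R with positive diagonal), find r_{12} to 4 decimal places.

r_{12} = -2.0889

e_1 = w_1/‖w_1‖ = (1, -4, -4)/5.7446 = (0.1741, -0.6963, -0.6963).
r_{12} = e_1·w_2 = -2.0889.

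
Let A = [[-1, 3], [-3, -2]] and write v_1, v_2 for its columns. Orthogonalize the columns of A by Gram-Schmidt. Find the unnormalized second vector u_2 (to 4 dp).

v_1 = (-1, -3); ‖v_1‖ = 3.1623, so e_1 = (-0.3162, -0.9487).
e_1·v_2 = (-0.3162)·3 + (-0.9487)·(-2) = 0.9487.
u_2 = v_2 − 0.9487·e_1 = (3.3000, -1.1000).

u_2 = (3.3000, -1.1000)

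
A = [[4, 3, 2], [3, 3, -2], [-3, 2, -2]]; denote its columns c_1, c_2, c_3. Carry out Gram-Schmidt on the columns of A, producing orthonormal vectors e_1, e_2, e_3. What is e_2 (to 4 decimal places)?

c_1 = (4, 3, -3); ‖c_1‖ = 5.8310, so e_1 = (0.6860, 0.5145, -0.5145).
e_1·c_2 = 0.6860·3 + 0.5145·3 + (-0.5145)·2 = 2.5725.
u_2 = c_2 − 2.5725·e_1 = (1.2353, 1.6765, 3.3235).
‖u_2‖ = 3.9220, so e_2 = (0.3150, 0.4274, 0.8474).

e_2 = (0.3150, 0.4274, 0.8474)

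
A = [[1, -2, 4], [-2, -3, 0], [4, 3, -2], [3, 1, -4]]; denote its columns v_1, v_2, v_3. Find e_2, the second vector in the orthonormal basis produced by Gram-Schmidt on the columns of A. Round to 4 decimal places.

e_2 = (-0.7952, -0.5234, 0.1409, -0.2718)

v_1 = (1, -2, 4, 3); ‖v_1‖ = 5.4772, so e_1 = (0.1826, -0.3651, 0.7303, 0.5477).
e_1·v_2 = 0.1826·(-2) + (-0.3651)·(-3) + 0.7303·3 + 0.5477·1 = 3.4689.
u_2 = v_2 − 3.4689·e_1 = (-2.6333, -1.7333, 0.4667, -0.9000).
‖u_2‖ = 3.3116, so e_2 = (-0.7952, -0.5234, 0.1409, -0.2718).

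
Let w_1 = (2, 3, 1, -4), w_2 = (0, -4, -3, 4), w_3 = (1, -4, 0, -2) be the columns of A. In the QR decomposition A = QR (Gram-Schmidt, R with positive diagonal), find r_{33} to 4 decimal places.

r_{33} = 4.1159

q_1 = w_1/‖w_1‖ = (2, 3, 1, -4)/5.4772 = (0.3651, 0.5477, 0.1826, -0.7303).
r_{12} = q_1·w_2 = -5.6598.
u_2 = w_2 + 5.6598·q_1 = (2.0667, -0.9000, -1.9667, -0.1333).
‖u_2‖ = 2.9944, so q_2 = (0.6902, -0.3006, -0.6568, -0.0445).
r_{13} = q_1·w_3 = -0.3651; r_{23} = q_2·w_3 = 1.9815.
u_3 = w_3 + 0.3651·q_1 − 1.9815·q_2 = (-0.2342, -3.2045, 1.3680, -2.1784).
r_{33} = ‖u_3‖ = 4.1159.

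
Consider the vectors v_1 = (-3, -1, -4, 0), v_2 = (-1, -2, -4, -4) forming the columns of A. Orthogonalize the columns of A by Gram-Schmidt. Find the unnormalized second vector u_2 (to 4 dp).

u_2 = (1.4231, -1.1923, -0.7692, -4.0000)

q_1 = v_1/‖v_1‖ = (-3, -1, -4, 0)/5.0990 = (-0.5883, -0.1961, -0.7845, 0.0000).
r_{12} = q_1·v_2 = 4.1184.
u_2 = v_2 − 4.1184·q_1 = (1.4231, -1.1923, -0.7692, -4.0000).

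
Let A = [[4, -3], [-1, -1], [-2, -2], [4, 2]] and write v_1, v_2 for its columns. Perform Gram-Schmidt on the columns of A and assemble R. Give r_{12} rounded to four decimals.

e_1 = v_1/‖v_1‖ = (4, -1, -2, 4)/6.0828 = (0.6576, -0.1644, -0.3288, 0.6576).
r_{12} = e_1·v_2 = 0.1644.

r_{12} = 0.1644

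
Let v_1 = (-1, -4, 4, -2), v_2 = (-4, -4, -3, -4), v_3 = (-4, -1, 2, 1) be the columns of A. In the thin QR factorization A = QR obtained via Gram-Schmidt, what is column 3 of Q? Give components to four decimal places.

q_3 = (-0.8251, 0.1710, 0.2122, 0.4949)

v_1 = (-1, -4, 4, -2); ‖v_1‖ = 6.0828, so q_1 = (-0.1644, -0.6576, 0.6576, -0.3288).
q_1·v_2 = (-0.1644)·(-4) + (-0.6576)·(-4) + 0.6576·(-3) + (-0.3288)·(-4) = 2.6304.
u_2 = v_2 − 2.6304·q_1 = (-3.5676, -2.2703, -4.7297, -3.1351).
‖u_2‖ = 7.0768, so q_2 = (-0.5041, -0.3208, -0.6683, -0.4430).
q_1·v_3 = (-0.1644)·(-4) + (-0.6576)·(-1) + 0.6576·2 + (-0.3288)·1 = 2.3016; q_2·v_3 = (-0.5041)·(-4) + (-0.3208)·(-1) + (-0.6683)·2 + (-0.4430)·1 = 0.5576.
u_3 = v_3 − 2.3016·q_1 − 0.5576·q_2 = (-3.3405, 0.6924, 0.8591, 2.0038).
‖u_3‖ = 4.0487, so q_3 = (-0.8251, 0.1710, 0.2122, 0.4949).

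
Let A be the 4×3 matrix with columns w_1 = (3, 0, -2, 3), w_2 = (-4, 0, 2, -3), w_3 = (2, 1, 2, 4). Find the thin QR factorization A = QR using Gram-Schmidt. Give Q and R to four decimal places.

Q = [[0.6396, -0.7687, 0.0000], [0.0000, 0.0000, 0.2494], [-0.4264, -0.3548, 0.8058], [0.6396, 0.5322, 0.5372]], R = [[4.6904, -5.3300, 2.9848], [0.0000, 0.7687, -0.1183], [0.0000, 0.0000, 4.0096]]

w_1 = (3, 0, -2, 3); ‖w_1‖ = 4.6904, so q_1 = (0.6396, 0.0000, -0.4264, 0.6396).
q_1·w_2 = 0.6396·(-4) + 0.0000·0 + (-0.4264)·2 + 0.6396·(-3) = -5.3300.
u_2 = w_2 + 5.3300·q_1 = (-0.5909, 0.0000, -0.2727, 0.4091).
‖u_2‖ = 0.7687, so q_2 = (-0.7687, 0.0000, -0.3548, 0.5322).
q_1·w_3 = 0.6396·2 + 0.0000·1 + (-0.4264)·2 + 0.6396·4 = 2.9848; q_2·w_3 = (-0.7687)·2 + 0.0000·1 + (-0.3548)·2 + 0.5322·4 = -0.1183.
u_3 = w_3 − 2.9848·q_1 + 0.1183·q_2 = (0.0000, 1.0000, 3.2308, 2.1538).
‖u_3‖ = 4.0096, so q_3 = (0.0000, 0.2494, 0.8058, 0.5372).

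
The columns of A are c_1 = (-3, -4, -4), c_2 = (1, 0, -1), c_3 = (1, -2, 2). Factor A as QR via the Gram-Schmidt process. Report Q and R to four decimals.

c_1 = (-3, -4, -4); ‖c_1‖ = 6.4031, so e_1 = (-0.4685, -0.6247, -0.6247).
e_1·c_2 = (-0.4685)·1 + (-0.6247)·0 + (-0.6247)·(-1) = 0.1562.
u_2 = c_2 − 0.1562·e_1 = (1.0732, 0.0976, -0.9024).
‖u_2‖ = 1.4056, so e_2 = (0.7635, 0.0694, -0.6420).
e_1·c_3 = (-0.4685)·1 + (-0.6247)·(-2) + (-0.6247)·2 = -0.4685; e_2·c_3 = 0.7635·1 + 0.0694·(-2) + (-0.6420)·2 = -0.6594.
u_3 = c_3 + 0.4685·e_1 + 0.6594·e_2 = (1.2840, -2.2469, 1.2840).
‖u_3‖ = 2.8889, so e_3 = (0.4444, -0.7778, 0.4444).

Q = [[-0.4685, 0.7635, 0.4444], [-0.6247, 0.0694, -0.7778], [-0.6247, -0.6420, 0.4444]], R = [[6.4031, 0.1562, -0.4685], [0.0000, 1.4056, -0.6594], [0.0000, 0.0000, 2.8889]]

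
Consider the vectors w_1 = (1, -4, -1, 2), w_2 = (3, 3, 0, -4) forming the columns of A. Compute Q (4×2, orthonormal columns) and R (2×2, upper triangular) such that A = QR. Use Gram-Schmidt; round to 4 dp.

w_1 = (1, -4, -1, 2); ‖w_1‖ = 4.6904, so q_1 = (0.2132, -0.8528, -0.2132, 0.4264).
q_1·w_2 = 0.2132·3 + (-0.8528)·3 + (-0.2132)·0 + 0.4264·(-4) = -3.6244.
u_2 = w_2 + 3.6244·q_1 = (3.7727, -0.0909, -0.7727, -2.4545).
‖u_2‖ = 4.5677, so q_2 = (0.8260, -0.0199, -0.1692, -0.5374).

Q = [[0.2132, 0.8260], [-0.8528, -0.0199], [-0.2132, -0.1692], [0.4264, -0.5374]], R = [[4.6904, -3.6244], [0.0000, 4.5677]]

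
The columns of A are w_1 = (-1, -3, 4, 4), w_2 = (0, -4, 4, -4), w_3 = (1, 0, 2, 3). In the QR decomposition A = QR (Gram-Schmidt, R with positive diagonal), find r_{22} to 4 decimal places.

e_1 = w_1/‖w_1‖ = (-1, -3, 4, 4)/6.4807 = (-0.1543, -0.4629, 0.6172, 0.6172).
r_{12} = e_1·w_2 = 1.8516.
u_2 = w_2 − 1.8516·e_1 = (0.2857, -3.1429, 2.8571, -5.1429).
r_{22} = ‖u_2‖ = 6.6762.

r_{22} = 6.6762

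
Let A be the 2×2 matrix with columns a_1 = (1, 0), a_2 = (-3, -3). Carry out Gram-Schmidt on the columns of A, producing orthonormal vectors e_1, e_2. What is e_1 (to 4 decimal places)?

a_1 = (1, 0); ‖a_1‖ = 1.0000, so e_1 = (1.0000, 0.0000).

e_1 = (1.0000, 0.0000)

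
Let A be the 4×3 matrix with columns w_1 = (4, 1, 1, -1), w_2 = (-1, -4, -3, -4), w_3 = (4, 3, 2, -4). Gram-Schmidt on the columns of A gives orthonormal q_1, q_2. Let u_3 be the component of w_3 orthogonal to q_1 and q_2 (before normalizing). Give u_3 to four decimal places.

u_3 = (-1.3017, 1.9800, 0.8985, -2.3284)

w_1 = (4, 1, 1, -1); ‖w_1‖ = 4.3589, so q_1 = (0.9177, 0.2294, 0.2294, -0.2294).
q_1·w_2 = 0.9177·(-1) + 0.2294·(-4) + 0.2294·(-3) + (-0.2294)·(-4) = -1.6059.
u_2 = w_2 + 1.6059·q_1 = (0.4737, -3.6316, -2.6316, -4.3684).
‖u_2‖ = 6.2786, so q_2 = (0.0754, -0.5784, -0.4191, -0.6958).
q_1·w_3 = 0.9177·4 + 0.2294·3 + 0.2294·2 + (-0.2294)·(-4) = 5.7354; q_2·w_3 = 0.0754·4 + (-0.5784)·3 + (-0.4191)·2 + (-0.6958)·(-4) = 0.5113.
u_3 = w_3 − 5.7354·q_1 − 0.5113·q_2 = (-1.3017, 1.9800, 0.8985, -2.3284).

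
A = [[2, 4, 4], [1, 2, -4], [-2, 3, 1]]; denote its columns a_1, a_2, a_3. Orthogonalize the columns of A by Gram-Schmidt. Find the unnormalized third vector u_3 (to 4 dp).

u_3 = (2.4000, -4.8000, 0.0000)

a_1 = (2, 1, -2); ‖a_1‖ = 3.0000, so e_1 = (0.6667, 0.3333, -0.6667).
e_1·a_2 = 0.6667·4 + 0.3333·2 + (-0.6667)·3 = 1.3333.
u_2 = a_2 − 1.3333·e_1 = (3.1111, 1.5556, 3.8889).
‖u_2‖ = 5.2175, so e_2 = (0.5963, 0.2981, 0.7454).
e_1·a_3 = 0.6667·4 + 0.3333·(-4) + (-0.6667)·1 = 0.6667; e_2·a_3 = 0.5963·4 + 0.2981·(-4) + 0.7454·1 = 1.9379.
u_3 = a_3 − 0.6667·e_1 − 1.9379·e_2 = (2.4000, -4.8000, 0.0000).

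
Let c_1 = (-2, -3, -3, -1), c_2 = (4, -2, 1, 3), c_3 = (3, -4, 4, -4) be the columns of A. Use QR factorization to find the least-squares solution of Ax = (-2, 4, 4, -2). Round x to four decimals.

c_1 = (-2, -3, -3, -1); ‖c_1‖ = 4.7958, so e_1 = (-0.4170, -0.6255, -0.6255, -0.2085).
e_1·c_2 = (-0.4170)·4 + (-0.6255)·(-2) + (-0.6255)·1 + (-0.2085)·3 = -1.6681.
u_2 = c_2 + 1.6681·e_1 = (3.3043, -3.0435, -0.0435, 2.6522).
‖u_2‖ = 5.2170, so e_2 = (0.6334, -0.5834, -0.0083, 0.5084).
e_1·c_3 = (-0.4170)·3 + (-0.6255)·(-4) + (-0.6255)·4 + (-0.2085)·(-4) = -0.4170; e_2·c_3 = 0.6334·3 + (-0.5834)·(-4) + (-0.0083)·4 + 0.5084·(-4) = 2.1668.
u_3 = c_3 + 0.4170·e_1 − 2.1668·e_2 = (1.4537, -2.9968, 3.7572, -5.1885).
‖u_3‖ = 7.2202, so e_3 = (0.2013, -0.4151, 0.5204, -0.7186).
Qᵀb = (-3.7533, -4.6503, 1.4558).
Back-substitute: x_3 = 1.4558/7.2202 = 0.2016.
x_2 = (-4.6503 − 2.1668·0.2016)/5.2170 = -0.9751.
x_1 = (-3.7533 + 1.6681·(-0.9751) + 0.4170·0.2016)/4.7958 = -1.1042.

x = (-1.1042, -0.9751, 0.2016)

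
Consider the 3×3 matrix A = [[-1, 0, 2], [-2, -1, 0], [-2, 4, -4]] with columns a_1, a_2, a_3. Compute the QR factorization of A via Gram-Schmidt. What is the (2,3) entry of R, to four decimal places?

r_{23} = -3.3282

a_1 = (-1, -2, -2); ‖a_1‖ = 3.0000, so q_1 = (-0.3333, -0.6667, -0.6667).
q_1·a_2 = (-0.3333)·0 + (-0.6667)·(-1) + (-0.6667)·4 = -2.0000.
u_2 = a_2 + 2.0000·q_1 = (-0.6667, -2.3333, 2.6667).
‖u_2‖ = 3.6056, so q_2 = (-0.1849, -0.6472, 0.7396).
r_{23} = q_2·a_3 = -3.3282.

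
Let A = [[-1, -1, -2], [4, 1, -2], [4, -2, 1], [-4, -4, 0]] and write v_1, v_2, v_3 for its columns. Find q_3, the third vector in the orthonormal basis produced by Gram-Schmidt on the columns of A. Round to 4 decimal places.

q_1 = v_1/‖v_1‖ = (-1, 4, 4, -4)/7.0000 = (-0.1429, 0.5714, 0.5714, -0.5714).
r_{12} = q_1·v_2 = 1.8571.
u_2 = v_2 − 1.8571·q_1 = (-0.7347, -0.0612, -3.0612, -2.9388).
‖u_2‖ = 4.3071, so q_2 = (-0.1706, -0.0142, -0.7107, -0.6823).
r_{13} = q_1·v_3 = -0.2857; r_{23} = q_2·v_3 = -0.3412.
u_3 = v_3 + 0.2857·q_1 + 0.3412·q_2 = (-2.0990, -1.8416, 0.9208, -0.3960).
‖u_3‖ = 2.9668, so q_3 = (-0.7075, -0.6207, 0.3104, -0.1335).

q_3 = (-0.7075, -0.6207, 0.3104, -0.1335)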